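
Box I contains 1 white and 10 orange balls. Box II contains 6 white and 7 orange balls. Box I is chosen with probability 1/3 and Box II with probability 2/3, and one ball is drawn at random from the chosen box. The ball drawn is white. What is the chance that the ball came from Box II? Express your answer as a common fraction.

P(white | Box I) = 1/11; P(white | Box II) = 6/13.
P(white) = 1/3·1/11 + 2/3·6/13 = 145/429.
By Bayes' rule, P(Box II | white) = 4/13 / 145/429 = 132/145 ≈ 0.9103.

132/145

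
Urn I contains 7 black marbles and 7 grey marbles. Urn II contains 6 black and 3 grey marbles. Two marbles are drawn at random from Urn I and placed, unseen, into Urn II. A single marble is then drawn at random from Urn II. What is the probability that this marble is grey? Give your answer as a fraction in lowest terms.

Condition on how many of the transferred marbles are grey (from Urn I: 7 grey of 14; then Urn II has 11 total).
  0 grey: C(7,0)C(7,2)/C(14,2) = 3/13; then P = 3/11
  1 grey: C(7,1)C(7,1)/C(14,2) = 7/13; then P = 4/11
  2 grey: C(7,2)C(7,0)/C(14,2) = 3/13; then P = 5/11
P(grey from Urn II) = 4/11 ≈ 0.3636.

4/11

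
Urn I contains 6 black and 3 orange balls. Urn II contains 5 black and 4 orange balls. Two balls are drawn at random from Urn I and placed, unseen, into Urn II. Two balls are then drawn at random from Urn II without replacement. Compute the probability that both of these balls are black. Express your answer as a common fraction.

41/132

Condition on how many of the transferred balls are black (from Urn I: 6 black of 9; then Urn II has 11 total).
  0 black: C(6,0)C(3,2)/C(9,2) = 1/12; then P = C(5,2)/C(11,2) = 2/11
  1 black: C(6,1)C(3,1)/C(9,2) = 1/2; then P = C(6,2)/C(11,2) = 3/11
  2 black: C(6,2)C(3,0)/C(9,2) = 5/12; then P = C(7,2)/C(11,2) = 21/55
P(both black) = 41/132 ≈ 0.3106.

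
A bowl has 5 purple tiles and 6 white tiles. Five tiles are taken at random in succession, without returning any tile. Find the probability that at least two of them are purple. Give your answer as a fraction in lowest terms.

127/154

Sum the hypergeometric tail for j = 2,…,5 purple tiles.
Favorable = C(5,2)·C(6,3) + C(5,3)·C(6,2) + C(5,4)·C(6,1) + C(5,5)·C(6,0) = 381; total = C(11,5) = 462.
P = 381/462 = 127/154 ≈ 0.8247.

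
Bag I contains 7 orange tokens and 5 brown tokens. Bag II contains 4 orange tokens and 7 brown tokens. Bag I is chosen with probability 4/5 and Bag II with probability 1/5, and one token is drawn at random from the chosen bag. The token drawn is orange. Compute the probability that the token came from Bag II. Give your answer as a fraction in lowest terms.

12/89

P(orange | Bag I) = 7/12; P(orange | Bag II) = 4/11.
P(orange) = 4/5·7/12 + 1/5·4/11 = 89/165.
By Bayes' rule, P(Bag II | orange) = 4/55 / 89/165 = 12/89 ≈ 0.1348.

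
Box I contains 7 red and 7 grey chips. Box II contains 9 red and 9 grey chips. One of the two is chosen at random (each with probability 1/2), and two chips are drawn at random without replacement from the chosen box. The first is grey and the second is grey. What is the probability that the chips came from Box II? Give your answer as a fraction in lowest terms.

P(E | Box I) = 3/13; P(E | Box II) = 4/17.
P(E) = 1/2·3/13 + 1/2·4/17 = 103/442.
By Bayes' rule, P(Box II | E) = 2/17 / 103/442 = 52/103 ≈ 0.5049.

52/103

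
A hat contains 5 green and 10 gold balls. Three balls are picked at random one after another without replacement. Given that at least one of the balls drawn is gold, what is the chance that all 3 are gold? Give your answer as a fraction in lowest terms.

24/89

P(all 3 gold) = C(10,3)/C(15,3) = 24/91; P(at least one gold) = 1 − C(5,3)/C(15,3) = 89/91.
Since 'all 3 gold' ⊆ 'at least one gold', P(all 3 | at least one) = 24/91 / 89/91 = 24/89 ≈ 0.2697.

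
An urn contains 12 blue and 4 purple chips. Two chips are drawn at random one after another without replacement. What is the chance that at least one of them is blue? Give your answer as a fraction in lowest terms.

Use the complement: P(at least one blue) = 1 − P(no blue).
P(none) = C(4,2)/C(16,2) = 6/120.
So P = 1 − 6/120 = 19/20 ≈ 0.9500.

19/20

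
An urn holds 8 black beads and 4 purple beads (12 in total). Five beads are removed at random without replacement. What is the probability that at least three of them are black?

Sum the hypergeometric tail for j = 3,…,5 black beads.
Favorable = C(8,3)·C(4,2) + C(8,4)·C(4,1) + C(8,5)·C(4,0) = 672; total = C(12,5) = 792.
P = 672/792 = 28/33 ≈ 0.8485.

28/33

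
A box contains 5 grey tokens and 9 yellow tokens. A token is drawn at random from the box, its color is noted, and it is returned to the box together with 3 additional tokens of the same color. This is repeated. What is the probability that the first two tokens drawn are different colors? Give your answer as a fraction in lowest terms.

Either grey then yellow, or yellow then grey; after the first draw the total is 17.
P = (5/14)·(9/17) + (9/14)·(5/17) = 45/119 ≈ 0.3782.

45/119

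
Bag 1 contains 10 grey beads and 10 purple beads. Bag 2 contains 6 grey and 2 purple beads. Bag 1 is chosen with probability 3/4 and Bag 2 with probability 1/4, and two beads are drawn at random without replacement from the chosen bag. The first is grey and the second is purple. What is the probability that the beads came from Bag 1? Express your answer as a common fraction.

P(E | Bag 1) = 5/19; P(E | Bag 2) = 3/14.
P(E) = 3/4·5/19 + 1/4·3/14 = 267/1064.
By Bayes' rule, P(Bag 1 | E) = 15/76 / 267/1064 = 70/89 ≈ 0.7865.

70/89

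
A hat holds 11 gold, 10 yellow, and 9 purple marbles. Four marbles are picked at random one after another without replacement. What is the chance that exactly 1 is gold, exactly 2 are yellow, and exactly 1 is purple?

Unordered draws without replacement: count favorable combinations over C(30,4).
Favorable = C(11,1) · C(10,2) · C(9,1) = 4455; total = C(30,4) = 27405.
P = 4455/27405 = 33/203 ≈ 0.1626.

33/203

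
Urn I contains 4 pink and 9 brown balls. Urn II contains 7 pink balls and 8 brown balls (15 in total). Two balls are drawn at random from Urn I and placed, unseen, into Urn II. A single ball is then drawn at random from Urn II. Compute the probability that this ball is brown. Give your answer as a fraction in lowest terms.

122/221

Condition on how many of the transferred balls are brown (from Urn I: 9 brown of 13; then Urn II has 17 total).
  0 brown: C(9,0)C(4,2)/C(13,2) = 1/13; then P = 8/17
  1 brown: C(9,1)C(4,1)/C(13,2) = 6/13; then P = 9/17
  2 brown: C(9,2)C(4,0)/C(13,2) = 6/13; then P = 10/17
P(brown from Urn II) = 122/221 ≈ 0.5520.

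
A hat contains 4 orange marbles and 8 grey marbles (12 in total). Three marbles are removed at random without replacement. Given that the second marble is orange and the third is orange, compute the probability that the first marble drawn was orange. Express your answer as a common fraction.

1/5

P(first=orange and the second marble is orange and the third is orange) = (4/12)·(3/11)·(2/10) = 1/55.
P(E) = Σ over first color = 1/55 + 4/55 = 1/11.
By Bayes, P(first=orange | E) = 1/55 / 1/11 = 1/5 ≈ 0.2000.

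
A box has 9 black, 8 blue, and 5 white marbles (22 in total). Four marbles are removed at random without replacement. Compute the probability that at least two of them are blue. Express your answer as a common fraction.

Sum the hypergeometric tail for j = 2,…,4 blue marbles.
Favorable = C(8,2)·C(14,2) + C(8,3)·C(14,1) + C(8,4)·C(14,0) = 3402; total = C(22,4) = 7315.
P = 3402/7315 = 486/1045 ≈ 0.4651.

486/1045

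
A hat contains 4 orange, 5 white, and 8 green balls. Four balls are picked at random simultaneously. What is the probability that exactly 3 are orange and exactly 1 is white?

1/119

Unordered draws without replacement: count favorable combinations over C(17,4).
Favorable = C(4,3) · C(5,1) · C(8,0) = 20; total = C(17,4) = 2380.
P = 20/2380 = 1/119 ≈ 0.0084.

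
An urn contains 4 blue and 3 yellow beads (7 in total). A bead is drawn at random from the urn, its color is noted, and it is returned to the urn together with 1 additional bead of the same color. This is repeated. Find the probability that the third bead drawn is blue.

4/7

Sum over the four possibilities for the first two draws (blue/not-blue each), tracking how the blue count and total change by +1 per draw.
P(third is blue) = 4/7 ≈ 0.5714. (In a Pólya urn every draw has the same marginal probability 4/7.)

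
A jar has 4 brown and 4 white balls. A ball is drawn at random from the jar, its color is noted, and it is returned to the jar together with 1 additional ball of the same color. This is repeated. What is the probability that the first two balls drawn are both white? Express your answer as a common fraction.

After a white draw the jar holds 5 white out of 9.
P = (4/8)·(5/9) = 5/18 ≈ 0.2778.

5/18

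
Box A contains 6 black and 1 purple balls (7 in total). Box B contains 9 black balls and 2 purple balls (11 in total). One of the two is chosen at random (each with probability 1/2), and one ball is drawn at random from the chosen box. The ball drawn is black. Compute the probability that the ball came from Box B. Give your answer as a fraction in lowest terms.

P(black | Box A) = 6/7; P(black | Box B) = 9/11.
P(black) = 1/2·6/7 + 1/2·9/11 = 129/154.
By Bayes' rule, P(Box B | black) = 9/22 / 129/154 = 21/43 ≈ 0.4884.

21/43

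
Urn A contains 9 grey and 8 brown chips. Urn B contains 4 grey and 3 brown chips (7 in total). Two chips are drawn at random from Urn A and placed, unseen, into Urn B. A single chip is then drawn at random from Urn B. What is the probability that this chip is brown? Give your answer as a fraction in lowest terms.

67/153

Condition on how many of the transferred chips are brown (from Urn A: 8 brown of 17; then Urn B has 9 total).
  0 brown: C(8,0)C(9,2)/C(17,2) = 9/34; then P = 3/9
  1 brown: C(8,1)C(9,1)/C(17,2) = 9/17; then P = 4/9
  2 brown: C(8,2)C(9,0)/C(17,2) = 7/34; then P = 5/9
P(brown from Urn B) = 67/153 ≈ 0.4379.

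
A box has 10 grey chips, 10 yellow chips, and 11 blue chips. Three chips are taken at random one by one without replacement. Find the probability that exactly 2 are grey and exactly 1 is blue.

99/899

Unordered draws without replacement: count favorable combinations over C(31,3).
Favorable = C(10,2) · C(10,0) · C(11,1) = 495; total = C(31,3) = 4495.
P = 495/4495 = 99/899 ≈ 0.1101.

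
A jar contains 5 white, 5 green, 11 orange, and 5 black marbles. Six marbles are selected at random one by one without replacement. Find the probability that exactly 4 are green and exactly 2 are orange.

5/4186

Unordered draws without replacement: count favorable combinations over C(26,6).
Favorable = C(5,0) · C(5,4) · C(11,2) · C(5,0) = 275; total = C(26,6) = 230230.
P = 275/230230 = 5/4186 ≈ 0.0012.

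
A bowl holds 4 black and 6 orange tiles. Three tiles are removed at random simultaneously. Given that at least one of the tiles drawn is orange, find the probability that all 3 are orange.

5/29

P(all 3 orange) = C(6,3)/C(10,3) = 1/6; P(at least one orange) = 1 − C(4,3)/C(10,3) = 29/30.
Since 'all 3 orange' ⊆ 'at least one orange', P(all 3 | at least one) = 1/6 / 29/30 = 5/29 ≈ 0.1724.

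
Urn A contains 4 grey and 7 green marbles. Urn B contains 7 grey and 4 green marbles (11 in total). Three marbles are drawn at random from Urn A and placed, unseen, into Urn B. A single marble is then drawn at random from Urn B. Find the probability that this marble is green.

65/154

Condition on how many of the transferred marbles are green (from Urn A: 7 green of 11; then Urn B has 14 total).
  0 green: C(7,0)C(4,3)/C(11,3) = 4/165; then P = 4/14
  1 green: C(7,1)C(4,2)/C(11,3) = 14/55; then P = 5/14
  2 green: C(7,2)C(4,1)/C(11,3) = 28/55; then P = 6/14
  3 green: C(7,3)C(4,0)/C(11,3) = 7/33; then P = 7/14
P(green from Urn B) = 65/154 ≈ 0.4221.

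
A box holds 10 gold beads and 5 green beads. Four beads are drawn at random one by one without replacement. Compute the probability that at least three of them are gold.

54/91

Sum the hypergeometric tail for j = 3,…,4 gold beads.
Favorable = C(10,3)·C(5,1) + C(10,4)·C(5,0) = 810; total = C(15,4) = 1365.
P = 810/1365 = 54/91 ≈ 0.5934.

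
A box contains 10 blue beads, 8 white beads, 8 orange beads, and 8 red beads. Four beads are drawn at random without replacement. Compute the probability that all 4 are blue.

Unordered draws without replacement: count favorable combinations over C(34,4).
Favorable = C(10,4) · C(8,0) · C(8,0) · C(8,0) = 210; total = C(34,4) = 46376.
P = 210/46376 = 105/23188 ≈ 0.0045.

105/23188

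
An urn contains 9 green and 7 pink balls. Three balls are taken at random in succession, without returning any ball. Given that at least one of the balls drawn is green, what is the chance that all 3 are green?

P(all 3 green) = C(9,3)/C(16,3) = 3/20; P(at least one green) = 1 − C(7,3)/C(16,3) = 15/16.
Since 'all 3 green' ⊆ 'at least one green', P(all 3 | at least one) = 3/20 / 15/16 = 4/25 ≈ 0.1600.

4/25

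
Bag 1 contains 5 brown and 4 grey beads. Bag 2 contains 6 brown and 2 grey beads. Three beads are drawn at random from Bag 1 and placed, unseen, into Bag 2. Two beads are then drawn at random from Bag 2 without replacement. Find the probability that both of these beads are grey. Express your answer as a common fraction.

Condition on how many of the transferred beads are grey (from Bag 1: 4 grey of 9; then Bag 2 has 11 total).
  0 grey: C(4,0)C(5,3)/C(9,3) = 5/42; then P = C(2,2)/C(11,2) = 1/55
  1 grey: C(4,1)C(5,2)/C(9,3) = 10/21; then P = C(3,2)/C(11,2) = 3/55
  2 grey: C(4,2)C(5,1)/C(9,3) = 5/14; then P = C(4,2)/C(11,2) = 6/55
  3 grey: C(4,3)C(5,0)/C(9,3) = 1/21; then P = C(5,2)/C(11,2) = 2/11
P(both grey) = 5/66 ≈ 0.0758.

5/66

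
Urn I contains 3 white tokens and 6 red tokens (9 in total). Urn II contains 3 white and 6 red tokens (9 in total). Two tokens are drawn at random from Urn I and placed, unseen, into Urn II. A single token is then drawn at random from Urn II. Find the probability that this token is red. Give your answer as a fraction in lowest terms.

2/3

Condition on how many of the transferred tokens are red (from Urn I: 6 red of 9; then Urn II has 11 total).
  0 red: C(6,0)C(3,2)/C(9,2) = 1/12; then P = 6/11
  1 red: C(6,1)C(3,1)/C(9,2) = 1/2; then P = 7/11
  2 red: C(6,2)C(3,0)/C(9,2) = 5/12; then P = 8/11
P(red from Urn II) = 2/3 ≈ 0.6667.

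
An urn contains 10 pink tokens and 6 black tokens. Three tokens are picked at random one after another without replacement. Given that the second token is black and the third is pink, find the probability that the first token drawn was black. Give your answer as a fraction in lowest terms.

P(first=black and the second token is black and the third is pink) = (6/16)·(5/15)·(10/14) = 5/56.
P(E) = Σ over first color = 9/56 + 5/56 = 1/4.
By Bayes, P(first=black | E) = 5/56 / 1/4 = 5/14 ≈ 0.3571.

5/14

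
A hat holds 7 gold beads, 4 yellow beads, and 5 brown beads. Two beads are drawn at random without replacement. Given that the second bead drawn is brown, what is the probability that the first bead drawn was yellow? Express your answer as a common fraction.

4/15

P(first=yellow and the second bead drawn is brown) = (4/16)·(5/15) = 1/12.
P(the second bead drawn is brown) = Σ over first color = 7/48 + 1/12 + 1/12 = 5/16.
By Bayes, P(first=yellow | the second bead drawn is brown) = 1/12 / 5/16 = 4/15 ≈ 0.2667.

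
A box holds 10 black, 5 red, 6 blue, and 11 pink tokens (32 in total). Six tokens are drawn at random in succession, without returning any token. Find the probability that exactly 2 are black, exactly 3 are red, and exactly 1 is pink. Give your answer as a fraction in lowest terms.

Unordered draws without replacement: count favorable combinations over C(32,6).
Favorable = C(10,2) · C(5,3) · C(6,0) · C(11,1) = 4950; total = C(32,6) = 906192.
P = 4950/906192 = 275/50344 ≈ 0.0055.

275/50344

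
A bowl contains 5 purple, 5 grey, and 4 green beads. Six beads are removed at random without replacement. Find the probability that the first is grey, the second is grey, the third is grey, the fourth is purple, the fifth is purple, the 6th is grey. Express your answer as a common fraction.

10/9009

Multiply the conditional probability of each draw in order, without replacement, so each draw removes one from its color and from the total.
P = (5/14) · (4/13) · (3/12) · (5/11) · (4/10) · (2/9) = 10/9009 ≈ 0.0011.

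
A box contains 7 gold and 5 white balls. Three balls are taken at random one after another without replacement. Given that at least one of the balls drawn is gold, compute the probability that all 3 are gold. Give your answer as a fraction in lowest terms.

P(all 3 gold) = C(7,3)/C(12,3) = 7/44; P(at least one gold) = 1 − C(5,3)/C(12,3) = 21/22.
Since 'all 3 gold' ⊆ 'at least one gold', P(all 3 | at least one) = 7/44 / 21/22 = 1/6 ≈ 0.1667.

1/6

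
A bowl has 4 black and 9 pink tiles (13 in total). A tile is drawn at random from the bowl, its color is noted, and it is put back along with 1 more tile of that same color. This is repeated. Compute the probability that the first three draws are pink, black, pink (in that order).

12/91

Track the composition after each reinforcement of +1.
P = (9/13) · (4/14) · (10/15) = 12/91 ≈ 0.1319.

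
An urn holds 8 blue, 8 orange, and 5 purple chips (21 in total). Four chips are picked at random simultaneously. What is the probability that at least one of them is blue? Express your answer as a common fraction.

Use the complement: P(at least one blue) = 1 − P(no blue).
P(none) = C(13,4)/C(21,4) = 715/5985.
So P = 1 − 715/5985 = 1054/1197 ≈ 0.8805.

1054/1197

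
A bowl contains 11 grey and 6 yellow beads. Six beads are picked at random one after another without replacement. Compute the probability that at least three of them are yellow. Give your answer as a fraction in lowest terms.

524/1547

Sum the hypergeometric tail for j = 3,…,6 yellow beads.
Favorable = C(6,3)·C(11,3) + C(6,4)·C(11,2) + C(6,5)·C(11,1) + C(6,6)·C(11,0) = 4192; total = C(17,6) = 12376.
P = 4192/12376 = 524/1547 ≈ 0.3387.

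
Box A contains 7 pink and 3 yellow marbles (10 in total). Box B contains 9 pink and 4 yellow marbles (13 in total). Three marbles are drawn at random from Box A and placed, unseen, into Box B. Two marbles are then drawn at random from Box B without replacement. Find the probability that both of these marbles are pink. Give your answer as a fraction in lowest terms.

563/1200

Condition on how many of the transferred marbles are pink (from Box A: 7 pink of 10; then Box B has 16 total).
  0 pink: C(7,0)C(3,3)/C(10,3) = 1/120; then P = C(9,2)/C(16,2) = 3/10
  1 pink: C(7,1)C(3,2)/C(10,3) = 7/40; then P = C(10,2)/C(16,2) = 3/8
  2 pink: C(7,2)C(3,1)/C(10,3) = 21/40; then P = C(11,2)/C(16,2) = 11/24
  3 pink: C(7,3)C(3,0)/C(10,3) = 7/24; then P = C(12,2)/C(16,2) = 11/20
P(both pink) = 563/1200 ≈ 0.4692.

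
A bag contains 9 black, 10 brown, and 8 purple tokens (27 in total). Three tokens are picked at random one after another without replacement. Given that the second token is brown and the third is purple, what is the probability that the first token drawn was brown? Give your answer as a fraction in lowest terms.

9/25

P(first=brown and the second token is brown and the third is purple) = (10/27)·(9/26)·(8/25) = 8/195.
P(E) = Σ over first color = 8/195 + 8/195 + 56/1755 = 40/351.
By Bayes, P(first=brown | E) = 8/195 / 40/351 = 9/25 ≈ 0.3600.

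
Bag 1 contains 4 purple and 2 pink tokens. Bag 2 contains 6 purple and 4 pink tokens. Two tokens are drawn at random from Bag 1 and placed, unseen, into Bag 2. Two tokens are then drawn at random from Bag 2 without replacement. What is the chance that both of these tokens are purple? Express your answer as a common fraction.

Condition on how many of the transferred tokens are purple (from Bag 1: 4 purple of 6; then Bag 2 has 12 total).
  0 purple: C(4,0)C(2,2)/C(6,2) = 1/15; then P = C(6,2)/C(12,2) = 5/22
  1 purple: C(4,1)C(2,1)/C(6,2) = 8/15; then P = C(7,2)/C(12,2) = 7/22
  2 purple: C(4,2)C(2,0)/C(6,2) = 2/5; then P = C(8,2)/C(12,2) = 14/33
P(both purple) = 39/110 ≈ 0.3545.

39/110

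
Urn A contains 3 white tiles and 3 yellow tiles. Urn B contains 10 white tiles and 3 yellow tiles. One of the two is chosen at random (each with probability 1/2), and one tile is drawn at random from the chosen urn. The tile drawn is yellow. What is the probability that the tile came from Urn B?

6/19

P(yellow | Urn A) = 1/2; P(yellow | Urn B) = 3/13.
P(yellow) = 1/2·1/2 + 1/2·3/13 = 19/52.
By Bayes' rule, P(Urn B | yellow) = 3/26 / 19/52 = 6/19 ≈ 0.3158.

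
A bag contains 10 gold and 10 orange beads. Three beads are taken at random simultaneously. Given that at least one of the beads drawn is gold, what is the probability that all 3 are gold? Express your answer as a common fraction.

2/17

P(all 3 gold) = C(10,3)/C(20,3) = 2/19; P(at least one gold) = 1 − C(10,3)/C(20,3) = 17/19.
Since 'all 3 gold' ⊆ 'at least one gold', P(all 3 | at least one) = 2/19 / 17/19 = 2/17 ≈ 0.1176.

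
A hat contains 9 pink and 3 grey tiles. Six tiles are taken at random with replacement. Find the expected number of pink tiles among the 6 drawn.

9/2

By linearity of expectation, E[X] = Σ P(draw i is pink); each independent draw has P(pink) = 9/12.
E[X] = 6 · 9/12 = 9/2 ≈ 4.5000.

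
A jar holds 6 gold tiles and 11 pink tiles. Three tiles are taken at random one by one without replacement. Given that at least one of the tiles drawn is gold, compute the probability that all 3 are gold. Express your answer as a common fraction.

4/103

P(all 3 gold) = C(6,3)/C(17,3) = 1/34; P(at least one gold) = 1 − C(11,3)/C(17,3) = 103/136.
Since 'all 3 gold' ⊆ 'at least one gold', P(all 3 | at least one) = 1/34 / 103/136 = 4/103 ≈ 0.0388.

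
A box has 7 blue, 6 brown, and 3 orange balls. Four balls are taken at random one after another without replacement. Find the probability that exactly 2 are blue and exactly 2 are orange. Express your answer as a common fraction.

Unordered draws without replacement: count favorable combinations over C(16,4).
Favorable = C(7,2) · C(6,0) · C(3,2) = 63; total = C(16,4) = 1820.
P = 63/1820 = 9/260 ≈ 0.0346.

9/260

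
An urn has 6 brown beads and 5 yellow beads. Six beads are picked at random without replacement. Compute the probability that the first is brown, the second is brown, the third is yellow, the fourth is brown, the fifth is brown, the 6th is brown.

Multiply the conditional probability of each draw in order, without replacement, so each draw removes one from its color and from the total.
P = (6/11) · (5/10) · (5/9) · (4/8) · (3/7) · (2/6) = 5/462 ≈ 0.0108.

5/462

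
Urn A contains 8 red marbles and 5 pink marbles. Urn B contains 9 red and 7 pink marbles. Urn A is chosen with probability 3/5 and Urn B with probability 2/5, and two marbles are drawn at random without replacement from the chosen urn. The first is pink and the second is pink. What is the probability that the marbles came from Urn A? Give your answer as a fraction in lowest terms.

100/191

P(E | Urn A) = 5/39; P(E | Urn B) = 7/40.
P(E) = 3/5·5/39 + 2/5·7/40 = 191/1300.
By Bayes' rule, P(Urn A | E) = 1/13 / 191/1300 = 100/191 ≈ 0.5236.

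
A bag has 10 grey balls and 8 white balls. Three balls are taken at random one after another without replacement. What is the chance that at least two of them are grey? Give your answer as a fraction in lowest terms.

10/17

Sum the hypergeometric tail for j = 2,…,3 grey balls.
Favorable = C(10,2)·C(8,1) + C(10,3)·C(8,0) = 480; total = C(18,3) = 816.
P = 480/816 = 10/17 ≈ 0.5882.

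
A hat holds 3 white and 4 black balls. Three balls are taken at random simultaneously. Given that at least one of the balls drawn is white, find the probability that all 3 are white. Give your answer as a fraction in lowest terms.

P(all 3 white) = C(3,3)/C(7,3) = 1/35; P(at least one white) = 1 − C(4,3)/C(7,3) = 31/35.
Since 'all 3 white' ⊆ 'at least one white', P(all 3 | at least one) = 1/35 / 31/35 = 1/31 ≈ 0.0323.

1/31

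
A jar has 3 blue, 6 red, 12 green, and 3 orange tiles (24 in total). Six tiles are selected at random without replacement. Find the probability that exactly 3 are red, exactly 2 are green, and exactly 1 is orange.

90/3059

Unordered draws without replacement: count favorable combinations over C(24,6).
Favorable = C(3,0) · C(6,3) · C(12,2) · C(3,1) = 3960; total = C(24,6) = 134596.
P = 3960/134596 = 90/3059 ≈ 0.0294.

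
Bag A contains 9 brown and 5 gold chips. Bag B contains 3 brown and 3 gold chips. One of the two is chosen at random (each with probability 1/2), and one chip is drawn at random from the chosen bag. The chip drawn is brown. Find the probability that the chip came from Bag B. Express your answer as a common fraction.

P(brown | Bag A) = 9/14; P(brown | Bag B) = 1/2.
P(brown) = 1/2·9/14 + 1/2·1/2 = 4/7.
By Bayes' rule, P(Bag B | brown) = 1/4 / 4/7 = 7/16 ≈ 0.4375.

7/16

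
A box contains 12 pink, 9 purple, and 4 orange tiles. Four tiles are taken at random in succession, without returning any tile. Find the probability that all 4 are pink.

9/230

Unordered draws without replacement: count favorable combinations over C(25,4).
Favorable = C(12,4) · C(9,0) · C(4,0) = 495; total = C(25,4) = 12650.
P = 495/12650 = 9/230 ≈ 0.0391.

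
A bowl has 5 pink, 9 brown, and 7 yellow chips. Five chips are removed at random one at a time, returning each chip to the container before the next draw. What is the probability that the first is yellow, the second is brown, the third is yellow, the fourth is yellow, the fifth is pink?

Multiply the conditional probability of each draw in order, with replacement (the composition resets each draw).
P = (7/21) · (9/21) · (7/21) · (7/21) · (5/21) = 5/1323 ≈ 0.0038.

5/1323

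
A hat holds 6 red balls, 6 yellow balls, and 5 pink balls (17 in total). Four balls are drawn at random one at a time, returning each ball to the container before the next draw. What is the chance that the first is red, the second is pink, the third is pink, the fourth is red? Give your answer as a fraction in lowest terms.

900/83521

Multiply the conditional probability of each draw in order, with replacement (the composition resets each draw).
P = (6/17) · (5/17) · (5/17) · (6/17) = 900/83521 ≈ 0.0108.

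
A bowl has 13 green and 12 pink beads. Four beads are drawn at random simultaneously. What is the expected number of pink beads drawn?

48/25

By linearity of expectation, E[X] = Σ P(draw i is pink); by symmetry each draw (even without replacement) has P(pink) = 12/25.
E[X] = 4 · 12/25 = 48/25 ≈ 1.9200.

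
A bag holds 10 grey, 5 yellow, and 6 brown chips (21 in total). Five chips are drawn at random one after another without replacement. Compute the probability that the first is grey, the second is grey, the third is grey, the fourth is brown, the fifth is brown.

Multiply the conditional probability of each draw in order, without replacement, so each draw removes one from its color and from the total.
P = (10/21) · (9/20) · (8/19) · (6/18) · (5/17) = 20/2261 ≈ 0.0088.

20/2261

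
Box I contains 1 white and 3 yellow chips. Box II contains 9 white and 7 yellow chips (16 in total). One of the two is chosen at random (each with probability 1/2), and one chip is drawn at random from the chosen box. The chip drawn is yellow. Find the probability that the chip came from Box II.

P(yellow | Box I) = 3/4; P(yellow | Box II) = 7/16.
P(yellow) = 1/2·3/4 + 1/2·7/16 = 19/32.
By Bayes' rule, P(Box II | yellow) = 7/32 / 19/32 = 7/19 ≈ 0.3684.

7/19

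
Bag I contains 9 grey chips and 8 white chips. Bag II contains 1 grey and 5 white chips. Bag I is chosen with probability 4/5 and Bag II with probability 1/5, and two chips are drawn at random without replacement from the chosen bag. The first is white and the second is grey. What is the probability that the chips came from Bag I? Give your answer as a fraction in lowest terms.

108/125

P(E | Bag I) = 9/34; P(E | Bag II) = 1/6.
P(E) = 4/5·9/34 + 1/5·1/6 = 25/102.
By Bayes' rule, P(Bag I | E) = 18/85 / 25/102 = 108/125 ≈ 0.8640.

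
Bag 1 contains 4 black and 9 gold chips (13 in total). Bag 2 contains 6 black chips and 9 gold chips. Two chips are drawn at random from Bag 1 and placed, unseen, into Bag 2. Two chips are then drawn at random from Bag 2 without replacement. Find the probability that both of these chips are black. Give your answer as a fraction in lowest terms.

61/442

Condition on how many of the transferred chips are black (from Bag 1: 4 black of 13; then Bag 2 has 17 total).
  0 black: C(4,0)C(9,2)/C(13,2) = 6/13; then P = C(6,2)/C(17,2) = 15/136
  1 black: C(4,1)C(9,1)/C(13,2) = 6/13; then P = C(7,2)/C(17,2) = 21/136
  2 black: C(4,2)C(9,0)/C(13,2) = 1/13; then P = C(8,2)/C(17,2) = 7/34
P(both black) = 61/442 ≈ 0.1380.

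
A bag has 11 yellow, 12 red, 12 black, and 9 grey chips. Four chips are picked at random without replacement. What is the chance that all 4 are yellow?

30/12341

Unordered draws without replacement: count favorable combinations over C(44,4).
Favorable = C(11,4) · C(12,0) · C(12,0) · C(9,0) = 330; total = C(44,4) = 135751.
P = 330/135751 = 30/12341 ≈ 0.0024.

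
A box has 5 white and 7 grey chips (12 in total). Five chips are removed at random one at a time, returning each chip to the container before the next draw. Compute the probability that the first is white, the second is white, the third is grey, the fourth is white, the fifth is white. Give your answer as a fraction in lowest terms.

4375/248832

Multiply the conditional probability of each draw in order, with replacement (the composition resets each draw).
P = (5/12) · (5/12) · (7/12) · (5/12) · (5/12) = 4375/248832 ≈ 0.0176.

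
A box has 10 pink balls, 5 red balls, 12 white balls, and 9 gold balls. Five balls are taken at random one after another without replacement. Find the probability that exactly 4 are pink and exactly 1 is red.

25/8976

Unordered draws without replacement: count favorable combinations over C(36,5).
Favorable = C(10,4) · C(5,1) · C(12,0) · C(9,0) = 1050; total = C(36,5) = 376992.
P = 1050/376992 = 25/8976 ≈ 0.0028.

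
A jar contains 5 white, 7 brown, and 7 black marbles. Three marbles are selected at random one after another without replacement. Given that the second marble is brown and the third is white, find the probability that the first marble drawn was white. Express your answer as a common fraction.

P(first=white and the second marble is brown and the third is white) = (5/19)·(7/18)·(4/17) = 70/2907.
P(E) = Σ over first color = 70/2907 + 35/969 + 245/5814 = 35/342.
By Bayes, P(first=white | E) = 70/2907 / 35/342 = 4/17 ≈ 0.2353.

4/17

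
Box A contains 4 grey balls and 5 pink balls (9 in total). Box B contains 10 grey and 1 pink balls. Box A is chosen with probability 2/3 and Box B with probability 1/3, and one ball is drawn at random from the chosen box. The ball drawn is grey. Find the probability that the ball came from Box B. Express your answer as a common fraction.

P(grey | Box A) = 4/9; P(grey | Box B) = 10/11.
P(grey) = 2/3·4/9 + 1/3·10/11 = 178/297.
By Bayes' rule, P(Box B | grey) = 10/33 / 178/297 = 45/89 ≈ 0.5056.

45/89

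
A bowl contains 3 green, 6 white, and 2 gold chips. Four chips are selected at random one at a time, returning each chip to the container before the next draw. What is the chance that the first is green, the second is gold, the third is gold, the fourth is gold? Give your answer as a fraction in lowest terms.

Multiply the conditional probability of each draw in order, with replacement (the composition resets each draw).
P = (3/11) · (2/11) · (2/11) · (2/11) = 24/14641 ≈ 0.0016.

24/14641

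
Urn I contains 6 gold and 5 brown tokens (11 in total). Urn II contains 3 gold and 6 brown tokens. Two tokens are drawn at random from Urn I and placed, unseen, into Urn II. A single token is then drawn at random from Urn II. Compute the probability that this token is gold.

Condition on how many of the transferred tokens are gold (from Urn I: 6 gold of 11; then Urn II has 11 total).
  0 gold: C(6,0)C(5,2)/C(11,2) = 2/11; then P = 3/11
  1 gold: C(6,1)C(5,1)/C(11,2) = 6/11; then P = 4/11
  2 gold: C(6,2)C(5,0)/C(11,2) = 3/11; then P = 5/11
P(gold from Urn II) = 45/121 ≈ 0.3719.

45/121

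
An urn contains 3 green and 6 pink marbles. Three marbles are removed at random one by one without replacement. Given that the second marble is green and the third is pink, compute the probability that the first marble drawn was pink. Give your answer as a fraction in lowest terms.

P(first=pink and the second marble is green and the third is pink) = (6/9)·(3/8)·(5/7) = 5/28.
P(E) = Σ over first color = 1/14 + 5/28 = 1/4.
By Bayes, P(first=pink | E) = 5/28 / 1/4 = 5/7 ≈ 0.7143.

5/7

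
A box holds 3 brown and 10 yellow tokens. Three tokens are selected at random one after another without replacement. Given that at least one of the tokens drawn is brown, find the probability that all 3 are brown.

P(all 3 brown) = C(3,3)/C(13,3) = 1/286; P(at least one brown) = 1 − C(10,3)/C(13,3) = 83/143.
Since 'all 3 brown' ⊆ 'at least one brown', P(all 3 | at least one) = 1/286 / 83/143 = 1/166 ≈ 0.0060.

1/166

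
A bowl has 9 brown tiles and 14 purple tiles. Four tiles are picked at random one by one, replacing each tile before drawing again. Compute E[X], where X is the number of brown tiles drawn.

36/23

By linearity of expectation, E[X] = Σ P(draw i is brown); each independent draw has P(brown) = 9/23.
E[X] = 4 · 9/23 = 36/23 ≈ 1.5652.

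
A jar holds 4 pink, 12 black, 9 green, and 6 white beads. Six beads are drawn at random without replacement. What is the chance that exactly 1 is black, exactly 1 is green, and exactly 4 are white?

Unordered draws without replacement: count favorable combinations over C(31,6).
Favorable = C(4,0) · C(12,1) · C(9,1) · C(6,4) = 1620; total = C(31,6) = 736281.
P = 1620/736281 = 180/81809 ≈ 0.0022.

180/81809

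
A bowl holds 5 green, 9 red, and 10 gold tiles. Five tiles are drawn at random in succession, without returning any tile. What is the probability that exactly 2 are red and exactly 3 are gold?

180/1771

Unordered draws without replacement: count favorable combinations over C(24,5).
Favorable = C(5,0) · C(9,2) · C(10,3) = 4320; total = C(24,5) = 42504.
P = 4320/42504 = 180/1771 ≈ 0.1016.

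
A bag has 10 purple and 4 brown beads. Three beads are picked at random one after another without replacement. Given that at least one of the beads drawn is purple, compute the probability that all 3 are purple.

1/3

P(all 3 purple) = C(10,3)/C(14,3) = 30/91; P(at least one purple) = 1 − C(4,3)/C(14,3) = 90/91.
Since 'all 3 purple' ⊆ 'at least one purple', P(all 3 | at least one) = 30/91 / 90/91 = 1/3 ≈ 0.3333.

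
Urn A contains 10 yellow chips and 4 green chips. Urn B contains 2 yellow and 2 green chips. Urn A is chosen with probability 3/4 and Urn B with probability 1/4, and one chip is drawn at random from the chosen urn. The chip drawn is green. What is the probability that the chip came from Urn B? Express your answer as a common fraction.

P(green | Urn A) = 2/7; P(green | Urn B) = 1/2.
P(green) = 3/4·2/7 + 1/4·1/2 = 19/56.
By Bayes' rule, P(Urn B | green) = 1/8 / 19/56 = 7/19 ≈ 0.3684.

7/19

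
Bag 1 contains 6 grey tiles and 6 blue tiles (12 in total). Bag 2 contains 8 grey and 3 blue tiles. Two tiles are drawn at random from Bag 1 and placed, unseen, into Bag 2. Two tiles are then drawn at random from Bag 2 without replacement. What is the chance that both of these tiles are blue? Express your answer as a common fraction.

Condition on how many of the transferred tiles are blue (from Bag 1: 6 blue of 12; then Bag 2 has 13 total).
  0 blue: C(6,0)C(6,2)/C(12,2) = 5/22; then P = C(3,2)/C(13,2) = 1/26
  1 blue: C(6,1)C(6,1)/C(12,2) = 6/11; then P = C(4,2)/C(13,2) = 1/13
  2 blue: C(6,2)C(6,0)/C(12,2) = 5/22; then P = C(5,2)/C(13,2) = 5/39
P(both blue) = 137/1716 ≈ 0.0798.

137/1716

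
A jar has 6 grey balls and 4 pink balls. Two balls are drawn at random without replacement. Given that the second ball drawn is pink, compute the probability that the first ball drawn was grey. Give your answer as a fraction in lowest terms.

P(first=grey and the second ball drawn is pink) = (6/10)·(4/9) = 4/15.
P(the second ball drawn is pink) = Σ over first color = 4/15 + 2/15 = 2/5.
By Bayes, P(first=grey | the second ball drawn is pink) = 4/15 / 2/5 = 2/3 ≈ 0.6667.

2/3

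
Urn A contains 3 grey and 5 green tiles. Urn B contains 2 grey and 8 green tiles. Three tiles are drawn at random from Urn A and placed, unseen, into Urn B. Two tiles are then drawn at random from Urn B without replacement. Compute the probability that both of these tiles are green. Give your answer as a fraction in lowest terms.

Condition on how many of the transferred tiles are green (from Urn A: 5 green of 8; then Urn B has 13 total).
  0 green: C(5,0)C(3,3)/C(8,3) = 1/56; then P = C(8,2)/C(13,2) = 14/39
  1 green: C(5,1)C(3,2)/C(8,3) = 15/56; then P = C(9,2)/C(13,2) = 6/13
  2 green: C(5,2)C(3,1)/C(8,3) = 15/28; then P = C(10,2)/C(13,2) = 15/26
  3 green: C(5,3)C(3,0)/C(8,3) = 5/28; then P = C(11,2)/C(13,2) = 55/78
P(both green) = 617/1092 ≈ 0.5650.

617/1092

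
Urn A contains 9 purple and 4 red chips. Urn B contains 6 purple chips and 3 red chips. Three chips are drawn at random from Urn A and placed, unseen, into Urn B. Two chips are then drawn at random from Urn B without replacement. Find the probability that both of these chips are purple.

Condition on how many of the transferred chips are purple (from Urn A: 9 purple of 13; then Urn B has 12 total).
  0 purple: C(9,0)C(4,3)/C(13,3) = 2/143; then P = C(6,2)/C(12,2) = 5/22
  1 purple: C(9,1)C(4,2)/C(13,3) = 27/143; then P = C(7,2)/C(12,2) = 7/22
  2 purple: C(9,2)C(4,1)/C(13,3) = 72/143; then P = C(8,2)/C(12,2) = 14/33
  3 purple: C(9,3)C(4,0)/C(13,3) = 42/143; then P = C(9,2)/C(12,2) = 6/11
P(both purple) = 125/286 ≈ 0.4371.

125/286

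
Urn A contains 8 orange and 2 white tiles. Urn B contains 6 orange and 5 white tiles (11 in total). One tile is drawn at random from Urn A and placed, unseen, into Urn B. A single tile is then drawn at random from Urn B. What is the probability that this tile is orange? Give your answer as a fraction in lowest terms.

17/30

Condition on how many of the transferred tiles are orange (from Urn A: 8 orange of 10; then Urn B has 12 total).
  0 orange: C(8,0)C(2,1)/C(10,1) = 1/5; then P = 6/12
  1 orange: C(8,1)C(2,0)/C(10,1) = 4/5; then P = 7/12
P(orange from Urn B) = 17/30 ≈ 0.5667.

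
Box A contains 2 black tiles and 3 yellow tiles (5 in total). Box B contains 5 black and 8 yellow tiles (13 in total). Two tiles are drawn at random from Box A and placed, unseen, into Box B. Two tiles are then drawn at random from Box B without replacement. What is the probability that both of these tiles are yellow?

379/1050

Condition on how many of the transferred tiles are yellow (from Box A: 3 yellow of 5; then Box B has 15 total).
  0 yellow: C(3,0)C(2,2)/C(5,2) = 1/10; then P = C(8,2)/C(15,2) = 4/15
  1 yellow: C(3,1)C(2,1)/C(5,2) = 3/5; then P = C(9,2)/C(15,2) = 12/35
  2 yellow: C(3,2)C(2,0)/C(5,2) = 3/10; then P = C(10,2)/C(15,2) = 3/7
P(both yellow) = 379/1050 ≈ 0.3610.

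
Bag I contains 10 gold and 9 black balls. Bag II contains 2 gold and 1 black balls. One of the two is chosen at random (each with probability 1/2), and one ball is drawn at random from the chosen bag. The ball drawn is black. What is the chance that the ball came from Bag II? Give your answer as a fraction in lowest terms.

19/46

P(black | Bag I) = 9/19; P(black | Bag II) = 1/3.
P(black) = 1/2·9/19 + 1/2·1/3 = 23/57.
By Bayes' rule, P(Bag II | black) = 1/6 / 23/57 = 19/46 ≈ 0.4130.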